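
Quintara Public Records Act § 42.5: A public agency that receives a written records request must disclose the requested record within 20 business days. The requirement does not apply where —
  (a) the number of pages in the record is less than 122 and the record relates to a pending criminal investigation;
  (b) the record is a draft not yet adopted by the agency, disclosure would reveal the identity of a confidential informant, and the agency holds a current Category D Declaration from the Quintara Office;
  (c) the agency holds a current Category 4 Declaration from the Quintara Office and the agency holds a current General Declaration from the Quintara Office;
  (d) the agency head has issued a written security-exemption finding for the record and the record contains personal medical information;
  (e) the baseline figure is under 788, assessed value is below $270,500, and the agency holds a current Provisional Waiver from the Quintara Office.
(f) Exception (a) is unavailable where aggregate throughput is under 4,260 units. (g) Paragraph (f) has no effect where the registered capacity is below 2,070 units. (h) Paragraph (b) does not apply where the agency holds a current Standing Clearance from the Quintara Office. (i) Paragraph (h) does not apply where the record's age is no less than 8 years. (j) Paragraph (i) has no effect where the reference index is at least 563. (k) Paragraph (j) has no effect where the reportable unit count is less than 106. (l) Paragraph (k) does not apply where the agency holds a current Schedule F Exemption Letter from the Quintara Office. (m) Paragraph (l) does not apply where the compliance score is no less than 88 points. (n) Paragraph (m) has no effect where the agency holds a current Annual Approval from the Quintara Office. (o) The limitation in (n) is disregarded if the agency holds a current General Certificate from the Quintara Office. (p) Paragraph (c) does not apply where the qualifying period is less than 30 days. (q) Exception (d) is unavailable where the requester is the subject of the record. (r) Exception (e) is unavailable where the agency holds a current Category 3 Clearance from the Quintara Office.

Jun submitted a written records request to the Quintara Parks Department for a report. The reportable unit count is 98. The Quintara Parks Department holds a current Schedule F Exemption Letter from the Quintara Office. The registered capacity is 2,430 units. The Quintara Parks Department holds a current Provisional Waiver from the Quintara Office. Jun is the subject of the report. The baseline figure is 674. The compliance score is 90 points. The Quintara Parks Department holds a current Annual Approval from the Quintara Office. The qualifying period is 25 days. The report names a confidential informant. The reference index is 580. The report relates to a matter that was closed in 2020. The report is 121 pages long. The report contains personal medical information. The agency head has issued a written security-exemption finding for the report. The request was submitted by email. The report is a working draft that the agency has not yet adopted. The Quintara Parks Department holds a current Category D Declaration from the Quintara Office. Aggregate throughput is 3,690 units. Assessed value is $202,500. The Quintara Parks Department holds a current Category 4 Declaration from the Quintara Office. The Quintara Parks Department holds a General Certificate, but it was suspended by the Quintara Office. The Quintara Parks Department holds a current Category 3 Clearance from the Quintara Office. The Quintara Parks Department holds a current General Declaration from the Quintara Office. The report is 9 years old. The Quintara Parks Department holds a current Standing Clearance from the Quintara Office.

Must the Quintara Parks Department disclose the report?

Exception (a) fails — the report relates to a closed matter.
Exception (b) is satisfied on its face — the report is an unadopted draft; the report names a confidential informant; a current Category D Declaration is held. But applying paragraphs (h)–(o): (h) operates — a current Standing Clearance is held. (i) would limit (h) — the record's age is 9 years, meeting the 8 years threshold — but (j) sets (i) aside: (j) is engaged — the reference index is 580, meeting the 563 threshold. (k) is triggered (the reportable unit count is 98, less than the 106 limit), but yields to (l): (l) operates — a current Schedule F Exemption Letter is held. (m) would limit (l) — the compliance score is 90 points, meeting the 88 points threshold — but (n) sets (m) aside: (n) operates against (m): a current Annual Approval is held. (o) is not triggered (no current General Certificate is held), so (n) stands. So (b) is unavailable.
Exception (c): a current Category 4 Declaration is held; a current General Declaration is held — every condition holds. But applying paragraph (p): (p) applies — the qualifying period is 25 days, less than the 30 days limit. Exception (c) does not apply.
Exception (d) is satisfied on its face — a written security-exemption finding has been issued; the report contains personal medical information. Turning to paragraph (q): (q) operates against (d): Jun is the subject of the report. So (d) is unavailable.
Exception (e): the baseline figure is 674, under the 788 limit; assessed value is $202,500, below the $270,500 limit; a current Provisional Waiver is held — every condition holds. However, paragraph (r) must be considered: (r) operates — a current Category 3 Clearance is held. (e) is therefore removed.
No exception is made out. the Quintara Parks Department falls within the general rule.

Yes — the Quintara Parks Department must disclose the report.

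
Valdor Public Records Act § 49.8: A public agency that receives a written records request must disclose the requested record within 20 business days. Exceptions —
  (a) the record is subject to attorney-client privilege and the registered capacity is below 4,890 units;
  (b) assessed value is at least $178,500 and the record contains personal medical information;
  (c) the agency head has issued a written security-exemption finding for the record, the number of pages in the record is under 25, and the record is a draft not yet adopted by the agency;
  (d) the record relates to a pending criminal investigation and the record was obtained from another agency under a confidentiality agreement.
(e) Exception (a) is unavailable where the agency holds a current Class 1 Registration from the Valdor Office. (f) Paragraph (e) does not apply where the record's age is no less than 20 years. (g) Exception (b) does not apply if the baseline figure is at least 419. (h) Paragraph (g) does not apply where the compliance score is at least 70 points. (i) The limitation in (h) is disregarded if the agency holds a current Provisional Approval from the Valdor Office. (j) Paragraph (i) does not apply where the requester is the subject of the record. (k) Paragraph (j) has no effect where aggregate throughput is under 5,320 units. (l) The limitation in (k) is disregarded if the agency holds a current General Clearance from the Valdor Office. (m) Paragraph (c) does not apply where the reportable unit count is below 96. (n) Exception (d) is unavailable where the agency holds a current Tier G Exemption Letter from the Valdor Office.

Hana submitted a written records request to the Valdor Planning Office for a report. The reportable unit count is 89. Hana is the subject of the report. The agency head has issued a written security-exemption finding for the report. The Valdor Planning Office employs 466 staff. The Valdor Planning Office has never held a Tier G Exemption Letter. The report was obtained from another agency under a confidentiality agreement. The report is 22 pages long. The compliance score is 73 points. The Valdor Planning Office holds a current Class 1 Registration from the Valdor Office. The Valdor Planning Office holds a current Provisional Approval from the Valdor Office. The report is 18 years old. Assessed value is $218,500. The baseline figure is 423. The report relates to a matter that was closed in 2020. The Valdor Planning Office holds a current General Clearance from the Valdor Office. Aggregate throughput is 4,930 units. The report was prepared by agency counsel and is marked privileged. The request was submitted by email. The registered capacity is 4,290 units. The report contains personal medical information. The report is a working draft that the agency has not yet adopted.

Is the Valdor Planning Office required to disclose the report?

No — exception (b) applies; the Valdor Planning Office is not required to disclose the report.

All of (a)'s requirements are met (the report is privileged; the registered capacity is 4,290 units, below the 4,890 units limit). Turning to paragraphs (e)–(f): (e) is engaged — a current Class 1 Registration is held. (f) is inapplicable (the record's age is 18 years, short of 20 years), so (e) stands. (a) is therefore removed.
Exception (b): assessed value is $218,500, meeting the $178,500 threshold; the report contains personal medical information — every condition holds. Applying paragraphs (g)–(l): (g) applies (the baseline figure is 423, meeting the 419 threshold), but is overridden by (h): (h) is triggered — the compliance score is 73 points, meeting the 70 points threshold. (i) is engaged (a current Provisional Approval is held), but is overridden by (j): (j) is triggered — Hana is the subject of the report. (k) applies (aggregate throughput is 4,930 units, under the 5,320 units limit), but is set aside by (l): (l) operates — a current General Clearance is held. Exception (b) stands.
Exception (c) is satisfied on its face — a written security-exemption finding has been issued; the number of pages in the record is 22, under the 25 limit; the report is an unadopted draft. But applying paragraph (m): (m) is engaged — the reportable unit count is 89, below the 96 limit. (c) is therefore removed.
Exception (d) requires that the record relates to a pending criminal investigation; but the report relates to a closed matter, so (d) is unavailable.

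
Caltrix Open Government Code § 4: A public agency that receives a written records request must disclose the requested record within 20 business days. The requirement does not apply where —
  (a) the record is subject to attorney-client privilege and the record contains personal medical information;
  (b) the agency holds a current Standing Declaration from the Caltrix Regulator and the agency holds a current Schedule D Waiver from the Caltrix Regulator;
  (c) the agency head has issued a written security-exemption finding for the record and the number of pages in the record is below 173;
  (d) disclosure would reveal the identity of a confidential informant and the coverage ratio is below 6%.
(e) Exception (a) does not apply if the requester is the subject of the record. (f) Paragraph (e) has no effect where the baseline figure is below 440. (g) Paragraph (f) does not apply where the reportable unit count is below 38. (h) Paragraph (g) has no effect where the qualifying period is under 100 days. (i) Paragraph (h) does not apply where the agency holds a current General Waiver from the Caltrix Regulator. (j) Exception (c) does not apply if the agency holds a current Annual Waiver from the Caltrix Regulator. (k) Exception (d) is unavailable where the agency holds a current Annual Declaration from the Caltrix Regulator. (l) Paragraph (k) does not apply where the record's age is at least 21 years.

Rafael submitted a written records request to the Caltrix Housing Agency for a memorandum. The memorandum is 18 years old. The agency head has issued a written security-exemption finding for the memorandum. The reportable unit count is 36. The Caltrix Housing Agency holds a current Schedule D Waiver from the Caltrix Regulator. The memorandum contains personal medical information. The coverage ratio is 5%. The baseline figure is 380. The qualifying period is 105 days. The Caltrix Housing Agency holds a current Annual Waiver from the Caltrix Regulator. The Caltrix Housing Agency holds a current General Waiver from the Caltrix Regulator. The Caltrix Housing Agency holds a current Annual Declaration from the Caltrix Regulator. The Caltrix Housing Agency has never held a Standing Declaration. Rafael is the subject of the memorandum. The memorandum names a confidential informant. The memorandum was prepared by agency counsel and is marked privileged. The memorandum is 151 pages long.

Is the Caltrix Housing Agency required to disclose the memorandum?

All of (a)'s requirements are met (the memorandum is privileged; the memorandum contains personal medical information). However, paragraphs (e)–(i) must be considered: (e) is engaged — Rafael is the subject of the memorandum. (f) is triggered (the baseline figure is 380, below the 440 limit), but is overridden by (g): (g) operates against (f): the reportable unit count is 36, below the 38 limit. (h), which would lift (g), is inapplicable — the qualifying period is 105 days, not under 100 days. So (a) is unavailable.
Exception (b) fails — there is no Standing Declaration in force.
Exception (c)'s conditions are all satisfied: a written security-exemption finding has been issued; the number of pages in the record is 151, below the 173 limit. But applying paragraph (j): (j) operates against (c): a current Annual Waiver is held. So (c) is unavailable.
Exception (d): the memorandum names a confidential informant; the coverage ratio is 5%, below the 6% limit — every condition holds. But applying paragraphs (k)–(l): (k) operates against (d): a current Annual Declaration is held. (l), which would lift (k), does not operate here — the record's age is 18 years, short of 21 years. So (d) is unavailable.
No exception applies. The general rule governs.

Yes — the Caltrix Housing Agency must disclose the memorandum.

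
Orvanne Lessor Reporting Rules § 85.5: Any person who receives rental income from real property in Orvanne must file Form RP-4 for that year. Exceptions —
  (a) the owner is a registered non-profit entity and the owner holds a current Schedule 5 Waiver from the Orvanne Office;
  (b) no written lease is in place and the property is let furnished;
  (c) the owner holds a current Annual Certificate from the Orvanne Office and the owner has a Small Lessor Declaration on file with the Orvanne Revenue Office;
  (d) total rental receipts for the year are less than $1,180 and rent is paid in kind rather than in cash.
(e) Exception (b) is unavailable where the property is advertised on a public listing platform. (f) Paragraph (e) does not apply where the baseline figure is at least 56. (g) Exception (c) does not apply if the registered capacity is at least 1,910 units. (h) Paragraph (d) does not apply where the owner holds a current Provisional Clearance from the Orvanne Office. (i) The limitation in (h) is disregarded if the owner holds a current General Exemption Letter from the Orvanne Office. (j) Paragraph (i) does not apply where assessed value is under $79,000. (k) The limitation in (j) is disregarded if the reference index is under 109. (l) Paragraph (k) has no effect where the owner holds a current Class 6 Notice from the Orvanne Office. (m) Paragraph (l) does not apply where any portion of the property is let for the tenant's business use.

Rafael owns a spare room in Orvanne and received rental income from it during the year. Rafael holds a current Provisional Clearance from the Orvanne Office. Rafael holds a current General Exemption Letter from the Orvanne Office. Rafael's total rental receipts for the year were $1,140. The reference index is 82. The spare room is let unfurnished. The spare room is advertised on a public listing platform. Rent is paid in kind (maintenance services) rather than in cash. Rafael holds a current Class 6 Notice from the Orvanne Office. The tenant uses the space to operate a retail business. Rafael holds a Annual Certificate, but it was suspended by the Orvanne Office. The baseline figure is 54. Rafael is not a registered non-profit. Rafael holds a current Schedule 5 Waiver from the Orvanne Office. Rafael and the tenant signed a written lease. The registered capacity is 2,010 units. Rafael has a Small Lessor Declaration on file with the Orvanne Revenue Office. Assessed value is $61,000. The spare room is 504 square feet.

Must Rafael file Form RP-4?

No — exception (d) applies; Rafael is not required to file Form RP-4.

Exception (a) requires that the owner is a registered non-profit entity; but Rafael is not a registered non-profit, so (a) is unavailable.
Exception (b) requires that no written lease is in place; but a written lease is in place, so (b) is unavailable.
Exception (c) does not apply: the Annual Certificate is not current.
Exception (d): total rental receipts for the year are $1,140, less than the $1,180 limit; rent is paid in kind — every condition holds. Applying paragraphs (h)–(m): (h) operates (a current Provisional Clearance is held), but yields to (i): (i) is engaged — a current General Exemption Letter is held. (j) would limit (i) — assessed value is $61,000, under the $79,000 limit — but (k) sets (j) aside: (k) operates against (j): the reference index is 82, under the 109 limit. (l) is engaged (a current Class 6 Notice is held), but is set aside by (m): (m) operates against (l): the space is let for business use. So (d) applies.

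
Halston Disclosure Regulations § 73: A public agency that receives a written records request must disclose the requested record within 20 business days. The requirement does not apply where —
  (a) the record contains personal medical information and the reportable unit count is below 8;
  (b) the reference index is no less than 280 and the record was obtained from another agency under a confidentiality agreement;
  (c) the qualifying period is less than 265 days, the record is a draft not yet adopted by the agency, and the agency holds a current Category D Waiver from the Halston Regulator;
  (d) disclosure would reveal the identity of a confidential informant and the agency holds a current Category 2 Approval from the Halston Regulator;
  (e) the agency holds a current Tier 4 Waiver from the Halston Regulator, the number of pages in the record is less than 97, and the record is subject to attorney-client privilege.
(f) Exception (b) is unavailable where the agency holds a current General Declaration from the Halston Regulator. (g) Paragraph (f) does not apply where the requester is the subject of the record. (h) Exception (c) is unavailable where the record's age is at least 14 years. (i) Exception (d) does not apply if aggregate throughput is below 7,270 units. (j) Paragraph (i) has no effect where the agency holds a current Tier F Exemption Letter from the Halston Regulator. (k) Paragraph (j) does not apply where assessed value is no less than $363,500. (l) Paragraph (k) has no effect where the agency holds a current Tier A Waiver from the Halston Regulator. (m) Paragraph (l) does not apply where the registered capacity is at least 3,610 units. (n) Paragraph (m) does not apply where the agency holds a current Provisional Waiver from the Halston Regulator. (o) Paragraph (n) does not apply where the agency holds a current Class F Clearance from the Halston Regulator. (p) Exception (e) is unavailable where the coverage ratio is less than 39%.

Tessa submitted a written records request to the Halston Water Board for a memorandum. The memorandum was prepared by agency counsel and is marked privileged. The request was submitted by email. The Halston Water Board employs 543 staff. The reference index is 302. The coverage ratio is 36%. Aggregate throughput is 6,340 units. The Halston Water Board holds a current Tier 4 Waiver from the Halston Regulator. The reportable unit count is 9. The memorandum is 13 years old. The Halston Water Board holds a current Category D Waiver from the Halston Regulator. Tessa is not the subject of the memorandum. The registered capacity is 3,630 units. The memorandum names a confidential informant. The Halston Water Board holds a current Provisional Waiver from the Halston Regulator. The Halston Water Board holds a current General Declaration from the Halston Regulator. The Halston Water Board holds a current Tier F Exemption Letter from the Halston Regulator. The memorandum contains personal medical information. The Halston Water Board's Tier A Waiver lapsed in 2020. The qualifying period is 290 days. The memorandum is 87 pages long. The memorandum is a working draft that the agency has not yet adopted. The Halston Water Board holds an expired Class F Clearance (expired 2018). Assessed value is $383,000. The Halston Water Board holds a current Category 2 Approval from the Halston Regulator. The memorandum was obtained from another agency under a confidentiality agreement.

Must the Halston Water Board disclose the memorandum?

Exception (a) fails — the reportable unit count is 9, not below 8.
Exception (b)'s conditions are all satisfied: the reference index is 302, meeting the 280 threshold; the memorandum was obtained under a confidentiality agreement. However, paragraphs (f)–(g) must be considered: (f) operates against (b): a current General Declaration is held. (g), which would lift (f), is inapplicable — Tessa is not the subject of the memorandum. (b) is therefore removed.
Exception (c) requires that the qualifying period is less than 265 days; but the qualifying period is 290 days, not less than 265 days, so (c) is unavailable.
Exception (d)'s conditions are all satisfied: the memorandum names a confidential informant; a current Category 2 Approval is held. However, paragraphs (i)–(o) must be considered: (i) is engaged — aggregate throughput is 6,340 units, below the 7,270 units limit. (j) operates (a current Tier F Exemption Letter is held), but is overridden by (k): (k) operates — assessed value is $383,000, meeting the $363,500 threshold. (l), which would lift (k), is not engaged — no current Tier A Waiver is held. (d) is therefore removed.
All of (e)'s requirements are met (a current Tier 4 Waiver is held; the number of pages in the record is 87, less than the 97 limit; the memorandum is privileged). Turning to paragraph (p): (p) operates against (e): the coverage ratio is 36%, less than the 39% limit. So (e) is unavailable.
No exception displaces § 73.

Yes — the Halston Water Board must disclose the memorandum.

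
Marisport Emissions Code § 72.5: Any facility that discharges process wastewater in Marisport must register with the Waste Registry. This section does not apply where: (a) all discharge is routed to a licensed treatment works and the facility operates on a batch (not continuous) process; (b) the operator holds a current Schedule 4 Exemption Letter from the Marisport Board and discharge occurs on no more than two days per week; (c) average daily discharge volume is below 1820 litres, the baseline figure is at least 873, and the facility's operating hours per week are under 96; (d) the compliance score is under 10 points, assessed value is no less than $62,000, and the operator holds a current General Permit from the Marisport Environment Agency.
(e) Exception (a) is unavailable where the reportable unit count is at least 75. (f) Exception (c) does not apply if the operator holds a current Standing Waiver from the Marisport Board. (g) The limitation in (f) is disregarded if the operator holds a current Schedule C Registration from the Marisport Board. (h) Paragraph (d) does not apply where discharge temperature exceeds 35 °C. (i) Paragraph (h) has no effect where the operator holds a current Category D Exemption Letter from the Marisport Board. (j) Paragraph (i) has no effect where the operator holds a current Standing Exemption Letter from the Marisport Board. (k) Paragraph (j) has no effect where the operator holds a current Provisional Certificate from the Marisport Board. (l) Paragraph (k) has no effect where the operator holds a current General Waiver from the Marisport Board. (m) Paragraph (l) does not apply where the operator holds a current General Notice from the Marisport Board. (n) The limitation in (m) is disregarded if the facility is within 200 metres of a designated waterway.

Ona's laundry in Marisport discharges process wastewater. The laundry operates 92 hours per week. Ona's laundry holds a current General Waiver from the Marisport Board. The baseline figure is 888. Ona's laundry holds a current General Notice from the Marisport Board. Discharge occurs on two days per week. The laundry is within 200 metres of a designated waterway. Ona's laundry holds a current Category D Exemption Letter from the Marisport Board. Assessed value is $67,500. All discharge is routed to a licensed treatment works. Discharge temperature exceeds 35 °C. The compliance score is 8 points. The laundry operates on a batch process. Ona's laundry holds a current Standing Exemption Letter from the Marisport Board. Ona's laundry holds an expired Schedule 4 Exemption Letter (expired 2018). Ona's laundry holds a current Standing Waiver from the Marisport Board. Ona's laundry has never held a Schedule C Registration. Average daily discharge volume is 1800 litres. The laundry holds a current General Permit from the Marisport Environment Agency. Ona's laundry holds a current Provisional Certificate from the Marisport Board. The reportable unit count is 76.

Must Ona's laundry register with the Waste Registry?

Yes — Ona's laundry must register with the Waste Registry.

All of (a)'s requirements are met (discharge is routed to a licensed treatment works; the facility operates on a batch process). However, paragraph (e) must be considered: (e) is triggered — the reportable unit count is 76, meeting the 75 threshold. Exception (a) does not apply.
Exception (b) fails — no current Schedule 4 Exemption Letter is held.
Exception (c)'s conditions are all satisfied: average daily discharge volume is 1800 litres, below the 1820 litres limit; the baseline figure is 888, meeting the 873 threshold; the facility's operating hours per week are 92, under the 96 limit. However, paragraphs (f)–(g) must be considered: (f) operates against (c): a current Standing Waiver is held. (g), which would lift (f), is not triggered — there is no Schedule C Registration in force. Exception (c) does not apply.
Exception (d) is satisfied on its face — the compliance score is 8 points, under the 10 points limit; assessed value is $67,500, meeting the $62,000 threshold; a current General Permit is held. Turning to paragraphs (h)–(n): (h) applies — discharge temperature exceeds 35 °C. (i) would limit (h) — a current Category D Exemption Letter is held — but (j) sets (i) aside: (j) operates against (i): a current Standing Exemption Letter is held. (k) operates (a current Provisional Certificate is held), but is itself disapplied by (l): (l) is engaged — a current General Waiver is held. (m) operates (a current General Notice is held), but is overridden by (n): (n) applies — the laundry is within 200 m of a designated waterway. (d) is therefore removed.
No exception displaces § 72.5.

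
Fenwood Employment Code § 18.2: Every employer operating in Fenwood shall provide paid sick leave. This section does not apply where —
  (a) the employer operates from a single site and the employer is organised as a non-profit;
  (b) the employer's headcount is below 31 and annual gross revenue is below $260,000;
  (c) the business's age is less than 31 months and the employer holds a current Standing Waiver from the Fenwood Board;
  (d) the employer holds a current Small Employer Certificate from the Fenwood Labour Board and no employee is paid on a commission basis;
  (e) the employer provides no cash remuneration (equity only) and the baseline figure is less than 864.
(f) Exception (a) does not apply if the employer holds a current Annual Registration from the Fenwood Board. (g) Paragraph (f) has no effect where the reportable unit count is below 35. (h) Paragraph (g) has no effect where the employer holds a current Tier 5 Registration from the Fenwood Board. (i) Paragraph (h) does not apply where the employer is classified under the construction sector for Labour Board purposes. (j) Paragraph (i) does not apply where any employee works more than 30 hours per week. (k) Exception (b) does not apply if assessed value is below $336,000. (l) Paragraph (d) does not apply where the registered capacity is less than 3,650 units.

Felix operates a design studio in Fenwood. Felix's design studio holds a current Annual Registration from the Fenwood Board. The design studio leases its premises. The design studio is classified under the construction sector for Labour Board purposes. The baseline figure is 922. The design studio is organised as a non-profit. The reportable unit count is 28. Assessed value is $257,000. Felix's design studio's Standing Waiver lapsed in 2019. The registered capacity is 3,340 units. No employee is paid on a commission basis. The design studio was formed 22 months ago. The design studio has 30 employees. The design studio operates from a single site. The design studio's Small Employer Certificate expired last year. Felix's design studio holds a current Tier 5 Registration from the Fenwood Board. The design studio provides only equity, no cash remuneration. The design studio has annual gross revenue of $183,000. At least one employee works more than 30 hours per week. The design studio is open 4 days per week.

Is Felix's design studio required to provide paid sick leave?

Exception (a) is satisfied on its face — the employer operates from a single site; the employer is a non-profit. Turning to paragraphs (f)–(j): (f) operates against (a): a current Annual Registration is held. (g) would limit (f) — the reportable unit count is 28, below the 35 limit — but (h) sets (g) aside: (h) is triggered — a current Tier 5 Registration is held. (i) would limit (h) — the design studio is classified under the construction sector — but (j) sets (i) aside: (j) operates against (i): at least one employee exceeds 30 hours/week. So (a) is unavailable.
All of (b)'s requirements are met (the employer's headcount is 30, below the 31 limit; annual gross revenue is $183,000, below the $260,000 limit). But applying paragraph (k): (k) operates against (b): assessed value is $257,000, below the $336,000 limit. (b) is therefore removed.
Exception (c) does not apply: no current Standing Waiver is held.
Exception (d) requires that the employer holds a current Small Employer Certificate from the Fenwood Labour Board; but the Small Employer Certificate has expired, so (d) is unavailable.
Exception (e) does not apply: the baseline figure is 922, not less than 864.
Every exception is unavailable, so the rule governs.

Yes — Felix's design studio must provide paid sick leave.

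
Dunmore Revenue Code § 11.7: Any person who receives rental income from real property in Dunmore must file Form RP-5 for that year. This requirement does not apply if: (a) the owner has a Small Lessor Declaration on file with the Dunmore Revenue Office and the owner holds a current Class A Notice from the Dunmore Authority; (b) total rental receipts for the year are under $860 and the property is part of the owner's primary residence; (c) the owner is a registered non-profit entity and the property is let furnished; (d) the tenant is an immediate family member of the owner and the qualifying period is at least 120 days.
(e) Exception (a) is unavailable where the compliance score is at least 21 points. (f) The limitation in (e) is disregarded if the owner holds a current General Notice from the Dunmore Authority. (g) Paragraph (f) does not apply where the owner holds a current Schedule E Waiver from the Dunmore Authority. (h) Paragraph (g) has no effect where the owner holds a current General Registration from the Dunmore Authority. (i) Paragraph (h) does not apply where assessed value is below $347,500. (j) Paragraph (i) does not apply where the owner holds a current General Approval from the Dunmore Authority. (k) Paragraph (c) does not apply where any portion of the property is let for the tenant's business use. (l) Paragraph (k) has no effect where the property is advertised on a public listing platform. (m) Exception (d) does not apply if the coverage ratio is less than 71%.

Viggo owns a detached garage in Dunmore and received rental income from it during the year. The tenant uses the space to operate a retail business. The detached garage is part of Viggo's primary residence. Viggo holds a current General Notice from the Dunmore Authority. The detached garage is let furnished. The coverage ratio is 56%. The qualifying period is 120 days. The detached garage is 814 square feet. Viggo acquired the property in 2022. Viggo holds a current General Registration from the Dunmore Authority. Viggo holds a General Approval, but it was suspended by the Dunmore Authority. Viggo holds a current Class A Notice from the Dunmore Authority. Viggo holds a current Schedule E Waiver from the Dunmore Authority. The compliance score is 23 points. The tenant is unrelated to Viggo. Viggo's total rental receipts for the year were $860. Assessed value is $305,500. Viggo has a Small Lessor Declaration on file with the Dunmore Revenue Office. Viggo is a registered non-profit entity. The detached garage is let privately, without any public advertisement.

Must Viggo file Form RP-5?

Exception (a)'s conditions are all satisfied: a Small Lessor Declaration is on file; a current Class A Notice is held. Turning to paragraphs (e)–(j): (e) operates — the compliance score is 23 points, meeting the 21 points threshold. (f) would limit (e) — a current General Notice is held — but (g) sets (f) aside: (g) operates against (f): a current Schedule E Waiver is held. (h) is engaged (a current General Registration is held), but is itself disapplied by (i): (i) operates against (h): assessed value is $305,500, below the $347,500 limit. (j), which would lift (i), is not engaged — there is no General Approval in force. (a) is therefore removed.
Exception (b) requires that total rental receipts for the year are under $860; but total rental receipts for the year are $860, not under $860, so (b) is unavailable.
Exception (c)'s conditions are all satisfied: Viggo is a registered non-profit; the property is let furnished. However, paragraphs (k)–(l) must be considered: (k) is engaged — the space is let for business use. (l) is not triggered (the property is let privately without advertisement), so (k) stands. (c) is therefore removed.
Exception (d) requires that the tenant is an immediate family member of the owner; but the tenant is unrelated to the owner, so (d) is unavailable.
No exception displaces § 11.7.

Yes — Viggo must file Form RP-5.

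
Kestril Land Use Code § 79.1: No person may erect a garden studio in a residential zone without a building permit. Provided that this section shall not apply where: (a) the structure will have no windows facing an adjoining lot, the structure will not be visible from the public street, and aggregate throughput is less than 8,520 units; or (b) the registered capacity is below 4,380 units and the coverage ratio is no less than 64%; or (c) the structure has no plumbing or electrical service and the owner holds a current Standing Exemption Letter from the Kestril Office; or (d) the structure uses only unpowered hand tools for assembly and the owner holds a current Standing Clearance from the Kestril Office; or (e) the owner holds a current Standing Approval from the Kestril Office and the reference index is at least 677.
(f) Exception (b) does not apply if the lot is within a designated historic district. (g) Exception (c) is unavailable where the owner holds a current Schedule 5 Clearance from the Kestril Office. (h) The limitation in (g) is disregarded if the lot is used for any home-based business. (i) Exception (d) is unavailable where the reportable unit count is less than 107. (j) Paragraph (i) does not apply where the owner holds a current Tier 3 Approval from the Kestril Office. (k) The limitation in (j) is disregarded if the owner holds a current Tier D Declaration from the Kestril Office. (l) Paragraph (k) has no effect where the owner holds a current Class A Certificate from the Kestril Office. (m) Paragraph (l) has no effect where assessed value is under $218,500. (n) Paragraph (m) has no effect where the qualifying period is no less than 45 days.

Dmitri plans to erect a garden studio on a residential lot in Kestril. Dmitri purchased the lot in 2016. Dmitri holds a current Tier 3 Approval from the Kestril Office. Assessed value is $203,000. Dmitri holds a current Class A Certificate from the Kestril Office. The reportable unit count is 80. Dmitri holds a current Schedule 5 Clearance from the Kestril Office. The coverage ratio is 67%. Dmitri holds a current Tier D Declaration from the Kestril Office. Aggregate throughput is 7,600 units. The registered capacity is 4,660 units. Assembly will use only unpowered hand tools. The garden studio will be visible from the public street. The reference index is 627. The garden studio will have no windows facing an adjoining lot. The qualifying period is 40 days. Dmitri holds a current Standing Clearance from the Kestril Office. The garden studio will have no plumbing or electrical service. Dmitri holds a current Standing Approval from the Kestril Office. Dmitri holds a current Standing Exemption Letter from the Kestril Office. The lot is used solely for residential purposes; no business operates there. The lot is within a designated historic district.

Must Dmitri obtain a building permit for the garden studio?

Yes — Dmitri must obtain a building permit.

Exception (a) requires that the structure will not be visible from the public street; but the structure will be visible from the street, so (a) is unavailable.
Exception (b) requires that the registered capacity is below 4,380 units; but the registered capacity is 4,660 units, not below 4,380 units, so (b) is unavailable.
Exception (c): there is no plumbing or electrical service; a current Standing Exemption Letter is held — every condition holds. However, paragraphs (g)–(h) must be considered: (g) is triggered — a current Schedule 5 Clearance is held. (h) is not triggered (the lot is solely residential), so (g) stands. Exception (c) does not apply.
Exception (d) is satisfied on its face — assembly uses only hand tools; a current Standing Clearance is held. But: (i) is triggered — the reportable unit count is 80, less than the 107 limit. (j) applies (a current Tier 3 Approval is held), but is overridden by (k): (k) is triggered — a current Tier D Declaration is held. (l) operates (a current Class A Certificate is held), but is itself disapplied by (m): (m) operates against (l): assessed value is $203,000, under the $218,500 limit. (n), which would lift (m), is not triggered — the qualifying period is 40 days, short of 45 days. So (d) is unavailable.
Exception (e) does not apply: the reference index is 627, short of 677.
Every exception is unavailable, so the rule governs.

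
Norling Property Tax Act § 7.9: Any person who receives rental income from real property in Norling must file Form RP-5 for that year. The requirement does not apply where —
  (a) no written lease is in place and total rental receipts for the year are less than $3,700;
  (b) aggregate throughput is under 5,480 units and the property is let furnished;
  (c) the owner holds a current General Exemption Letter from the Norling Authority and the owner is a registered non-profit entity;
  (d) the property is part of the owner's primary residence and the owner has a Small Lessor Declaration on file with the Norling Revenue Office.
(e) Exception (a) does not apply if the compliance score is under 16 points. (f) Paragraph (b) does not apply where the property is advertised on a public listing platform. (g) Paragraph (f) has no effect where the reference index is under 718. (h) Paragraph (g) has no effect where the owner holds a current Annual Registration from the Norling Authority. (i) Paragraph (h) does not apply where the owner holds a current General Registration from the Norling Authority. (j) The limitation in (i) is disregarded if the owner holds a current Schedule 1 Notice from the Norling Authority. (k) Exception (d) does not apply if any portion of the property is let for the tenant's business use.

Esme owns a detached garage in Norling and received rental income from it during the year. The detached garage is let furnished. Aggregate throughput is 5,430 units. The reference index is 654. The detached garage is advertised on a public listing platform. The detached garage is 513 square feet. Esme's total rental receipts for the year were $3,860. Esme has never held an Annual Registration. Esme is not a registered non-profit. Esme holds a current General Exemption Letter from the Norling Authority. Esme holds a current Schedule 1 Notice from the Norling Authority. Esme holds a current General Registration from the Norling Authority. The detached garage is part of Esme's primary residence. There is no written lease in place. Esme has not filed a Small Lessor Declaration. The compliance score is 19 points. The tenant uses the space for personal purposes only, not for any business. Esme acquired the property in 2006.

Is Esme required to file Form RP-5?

No — exception (b) applies; Esme is not required to file Form RP-5.

Exception (a) requires that total rental receipts for the year are less than $3,700; but total rental receipts for the year are $3,860, not less than $3,700, so (a) is unavailable.
Exception (b) is satisfied on its face — aggregate throughput is 5,430 units, under the 5,480 units limit; the property is let furnished. Under paragraphs (f)–(j): (f) is engaged (the property is publicly advertised), but yields to (g): (g) operates against (f): the reference index is 654, under the 718 limit. (h) is not triggered (there is no Annual Registration in force), so (g) stands. (b) remains available.
Exception (c) requires that the owner is a registered non-profit entity; but Esme is not a registered non-profit, so (c) is unavailable.
Exception (d) requires that the owner has a Small Lessor Declaration on file with the Norling Revenue Office; but no Small Lessor Declaration is on file, so (d) is unavailable.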